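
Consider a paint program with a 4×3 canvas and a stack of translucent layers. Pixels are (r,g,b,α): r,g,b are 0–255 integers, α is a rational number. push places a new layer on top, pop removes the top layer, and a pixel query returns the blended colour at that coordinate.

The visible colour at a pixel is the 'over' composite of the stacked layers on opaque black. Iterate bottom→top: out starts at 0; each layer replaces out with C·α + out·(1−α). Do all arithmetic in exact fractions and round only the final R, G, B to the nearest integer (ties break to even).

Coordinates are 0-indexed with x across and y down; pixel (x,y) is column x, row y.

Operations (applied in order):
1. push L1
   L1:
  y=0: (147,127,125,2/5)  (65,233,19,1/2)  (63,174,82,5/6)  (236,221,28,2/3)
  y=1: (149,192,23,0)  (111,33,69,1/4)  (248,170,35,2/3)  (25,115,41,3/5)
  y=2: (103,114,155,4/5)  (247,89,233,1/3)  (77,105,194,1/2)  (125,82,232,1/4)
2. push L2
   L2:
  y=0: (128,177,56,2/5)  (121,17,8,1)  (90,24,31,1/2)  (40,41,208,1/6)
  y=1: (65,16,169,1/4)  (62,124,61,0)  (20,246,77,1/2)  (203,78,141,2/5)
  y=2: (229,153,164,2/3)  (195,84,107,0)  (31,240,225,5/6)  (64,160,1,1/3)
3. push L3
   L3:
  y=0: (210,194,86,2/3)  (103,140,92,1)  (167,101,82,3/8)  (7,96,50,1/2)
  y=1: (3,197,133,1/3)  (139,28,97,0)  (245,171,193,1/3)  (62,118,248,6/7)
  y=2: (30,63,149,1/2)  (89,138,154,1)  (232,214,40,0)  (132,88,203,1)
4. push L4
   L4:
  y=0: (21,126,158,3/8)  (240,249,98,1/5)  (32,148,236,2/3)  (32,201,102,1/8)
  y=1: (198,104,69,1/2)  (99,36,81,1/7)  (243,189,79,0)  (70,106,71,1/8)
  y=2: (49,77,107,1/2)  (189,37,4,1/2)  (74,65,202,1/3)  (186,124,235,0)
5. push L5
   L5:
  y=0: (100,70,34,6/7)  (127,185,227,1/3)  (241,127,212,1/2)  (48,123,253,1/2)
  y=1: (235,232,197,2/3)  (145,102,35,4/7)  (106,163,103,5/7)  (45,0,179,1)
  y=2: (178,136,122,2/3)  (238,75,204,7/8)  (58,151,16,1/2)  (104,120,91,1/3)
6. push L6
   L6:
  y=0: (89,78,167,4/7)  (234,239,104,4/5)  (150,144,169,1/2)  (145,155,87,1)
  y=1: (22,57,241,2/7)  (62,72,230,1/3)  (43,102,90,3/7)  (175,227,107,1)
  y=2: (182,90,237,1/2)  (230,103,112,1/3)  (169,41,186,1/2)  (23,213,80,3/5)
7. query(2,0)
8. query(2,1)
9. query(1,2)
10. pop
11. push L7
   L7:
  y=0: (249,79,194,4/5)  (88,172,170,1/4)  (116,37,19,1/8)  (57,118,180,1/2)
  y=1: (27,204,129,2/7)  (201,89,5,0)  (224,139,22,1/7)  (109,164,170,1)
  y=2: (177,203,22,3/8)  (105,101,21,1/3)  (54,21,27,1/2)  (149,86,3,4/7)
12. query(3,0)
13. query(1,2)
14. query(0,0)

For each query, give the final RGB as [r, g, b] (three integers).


at x=2,y=0 over L1,L2,L3,L4,L5,L6:
+L1 (α=5/6) → [105/2, 145, 205/3]
+L2 (α=1/2) → [285/4, 169/2, 149/3]
+L3 (α=3/8) → [3429/32, 1451/16, 1483/24]
+L4 (α=2/3) → [5477/96, 6187/48, 12811/72]
+L5 (α=1/2) → [28613/192, 12283/96, 28075/144]
+L6 (α=1/2) → [57413/384, 26107/192, 52411/288]
rounded: [150, 136, 182]

(2,1) stack=L1,L2,L3,L4,L5,L6; from [0,0,0]:
+L1 (α=2/3) → [496/3, 340/3, 70/3]
+L2 (α=1/2) → [278/3, 539/3, 301/6]
+L3 (α=1/3) → [1291/9, 1591/9, 880/9]
+L4 (α=0) → [1291/9, 1591/9, 880/9]
+L5 (α=5/7) → [7352/63, 10517/63, 6395/63]
+L6 (α=3/7) → [37535/441, 61346/441, 42590/441]
= [85, 139, 97]

(1,2) stack=L1,L2,L3,L4,L5,L6; from [0,0,0]:
after L1 α=1/3: [247/3, 89/3, 233/3]
after L2 α=0: [247/3, 89/3, 233/3]
after L3 α=1: [89, 138, 154]
after L4 α=1/2: [139, 175/2, 79]
after L5 α=7/8: [1805/8, 1225/16, 1507/8]
after L6 α=1/3: [2725/12, 683/8, 1955/12]
→ [227, 85, 163]

at x=3,y=0 over L1,L2,L3,L4,L5,L7:
L1 α=2/3: [472/3, 442/3, 56/3]
L2 α=1/6: [1240/9, 2333/18, 452/9]
L3 α=1/2: [1303/18, 4061/36, 451/9]
L4 α=1/8: [9697/144, 35663/288, 4075/72]
L5 α=1/2: [16609/288, 71087/576, 22291/144]
L7 α=1/2: [33025/576, 139055/1152, 48211/288]
→ [57, 121, 167]

at x=1,y=2 over L1,L2,L3,L4,L5,L7:
L1 α=1/3: [247/3, 89/3, 233/3]
L2 α=0: [247/3, 89/3, 233/3]
L3 α=1: [89, 138, 154]
L4 α=1/2: [139, 175/2, 79]
L5 α=7/8: [1805/8, 1225/16, 1507/8]
L7 α=1/3: [2225/12, 2033/24, 1591/12]
rounded: [185, 85, 133]

query (0,0) [L1,L2,L3,L4,L5,L7] — begin 0,0,0
+L1 (α=2/5) → [294/5, 254/5, 50]
+L2 (α=2/5) → [2162/25, 2532/25, 262/5]
+L3 (α=2/3) → [12662/75, 12232/75, 374/5]
+L4 (α=3/8) → [13607/120, 8951/60, 106]
+L5 (α=6/7) → [85607/840, 34151/420, 310/7]
+L7 (α=4/5) → [922247/4200, 166871/2100, 5742/35]
rounded: [220, 79, 164]


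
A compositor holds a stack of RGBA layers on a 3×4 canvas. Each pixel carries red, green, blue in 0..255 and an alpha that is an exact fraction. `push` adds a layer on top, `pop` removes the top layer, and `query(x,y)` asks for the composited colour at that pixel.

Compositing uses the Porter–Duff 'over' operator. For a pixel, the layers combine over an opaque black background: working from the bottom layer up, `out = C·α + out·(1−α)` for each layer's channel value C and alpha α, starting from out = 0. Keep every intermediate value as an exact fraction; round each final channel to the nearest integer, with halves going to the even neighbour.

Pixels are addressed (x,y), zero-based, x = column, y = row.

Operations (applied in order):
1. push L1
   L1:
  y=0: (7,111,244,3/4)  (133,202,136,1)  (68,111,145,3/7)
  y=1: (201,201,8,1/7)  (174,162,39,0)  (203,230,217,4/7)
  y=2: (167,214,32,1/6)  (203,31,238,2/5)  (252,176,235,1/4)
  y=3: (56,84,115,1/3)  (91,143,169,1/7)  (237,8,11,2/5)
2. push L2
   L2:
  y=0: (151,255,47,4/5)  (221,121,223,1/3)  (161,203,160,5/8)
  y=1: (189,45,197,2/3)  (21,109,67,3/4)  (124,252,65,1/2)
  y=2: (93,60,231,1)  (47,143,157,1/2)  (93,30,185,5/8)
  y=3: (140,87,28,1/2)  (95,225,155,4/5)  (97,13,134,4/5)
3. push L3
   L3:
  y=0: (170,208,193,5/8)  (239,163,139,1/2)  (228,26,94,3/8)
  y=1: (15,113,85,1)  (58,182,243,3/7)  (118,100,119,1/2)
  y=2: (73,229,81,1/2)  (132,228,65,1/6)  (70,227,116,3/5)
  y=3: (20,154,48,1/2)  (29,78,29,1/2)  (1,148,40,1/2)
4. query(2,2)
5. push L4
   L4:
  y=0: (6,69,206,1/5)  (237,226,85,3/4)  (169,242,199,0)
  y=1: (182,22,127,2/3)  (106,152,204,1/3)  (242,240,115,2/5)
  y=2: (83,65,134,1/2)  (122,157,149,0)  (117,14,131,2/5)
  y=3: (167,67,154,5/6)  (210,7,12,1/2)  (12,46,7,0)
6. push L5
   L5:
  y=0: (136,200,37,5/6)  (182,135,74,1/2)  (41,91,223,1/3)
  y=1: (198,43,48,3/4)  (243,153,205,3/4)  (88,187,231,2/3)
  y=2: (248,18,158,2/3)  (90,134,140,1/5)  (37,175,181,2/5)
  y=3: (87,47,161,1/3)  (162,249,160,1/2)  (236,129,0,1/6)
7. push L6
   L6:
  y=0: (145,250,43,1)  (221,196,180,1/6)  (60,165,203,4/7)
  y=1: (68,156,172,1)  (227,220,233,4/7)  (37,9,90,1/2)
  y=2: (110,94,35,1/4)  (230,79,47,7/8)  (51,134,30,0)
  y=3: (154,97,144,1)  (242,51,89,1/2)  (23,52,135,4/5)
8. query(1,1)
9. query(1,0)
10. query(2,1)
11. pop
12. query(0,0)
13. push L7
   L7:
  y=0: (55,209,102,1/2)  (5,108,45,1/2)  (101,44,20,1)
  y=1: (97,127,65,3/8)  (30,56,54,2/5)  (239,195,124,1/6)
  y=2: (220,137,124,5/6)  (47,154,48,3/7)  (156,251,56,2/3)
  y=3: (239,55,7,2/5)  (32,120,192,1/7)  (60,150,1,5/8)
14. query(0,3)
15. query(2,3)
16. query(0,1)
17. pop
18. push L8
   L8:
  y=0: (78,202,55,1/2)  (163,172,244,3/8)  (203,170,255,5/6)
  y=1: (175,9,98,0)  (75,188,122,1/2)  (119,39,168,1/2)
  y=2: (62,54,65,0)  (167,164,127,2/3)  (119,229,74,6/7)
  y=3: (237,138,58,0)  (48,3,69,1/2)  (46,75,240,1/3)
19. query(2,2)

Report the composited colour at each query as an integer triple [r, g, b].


at x=2,y=2 over L1,L2,L3:
L1 α=1/4: [63, 44, 235/4]
L2 α=5/8: [327/4, 141/4, 4405/32]
L3 α=3/5: [747/10, 1503/10, 9973/80]
rounded: [75, 150, 125]

at x=1,y=1 over L1,L2,L3,L4,L5,L6:
+L1 (α=0) → [0, 0, 0]
+L2 (α=3/4) → [63/4, 327/4, 201/4]
+L3 (α=3/7) → [237/7, 873/7, 930/7]
+L4 (α=1/3) → [1216/21, 2810/21, 1096/7]
+L5 (α=3/4) → [16525/84, 12449/84, 5401/28]
+L6 (α=4/7) → [41949/196, 37089/196, 42299/196]
= [214, 189, 216]

at x=1,y=0 over L1,L2,L3,L4,L5,L6:
L1 α=1: [133, 202, 136]
L2 α=1/3: [487/3, 175, 165]
L3 α=1/2: [602/3, 169, 152]
L4 α=3/4: [2735/12, 847/4, 407/4]
L5 α=1/2: [4919/24, 1387/8, 703/8]
L6 α=1/6: [29899/144, 8503/48, 4955/48]
→ [208, 177, 103]

query (2,1) [L1,L2,L3,L4,L5,L6] — begin 0,0,0
+L1 (α=4/7) → [116, 920/7, 124]
+L2 (α=1/2) → [120, 1342/7, 189/2]
+L3 (α=1/2) → [119, 1021/7, 427/4]
+L4 (α=2/5) → [841/5, 6423/35, 2201/20]
+L5 (α=2/3) → [1721/15, 19513/105, 11441/60]
+L6 (α=1/2) → [1138/15, 10229/105, 16841/120]
rounded: [76, 97, 140]

at x=0,y=0 over L1,L2,L3,L4,L5:
+L1 (α=3/4) → [21/4, 333/4, 183]
+L2 (α=4/5) → [2437/20, 4413/20, 371/5]
+L3 (α=5/8) → [24311/160, 34039/160, 2969/20]
+L4 (α=1/5) → [24551/200, 36799/200, 3999/25]
+L5 (α=5/6) → [53517/400, 78933/400, 4312/75]
= [134, 197, 57]

query (0,3) [L1,L2,L3,L4,L5,L7] — begin 0,0,0
+L1 (α=1/3) → [56/3, 28, 115/3]
+L2 (α=1/2) → [238/3, 115/2, 199/6]
+L3 (α=1/2) → [149/3, 423/4, 487/12]
+L4 (α=5/6) → [1327/9, 1763/24, 9727/72]
+L5 (α=1/3) → [3437/27, 2327/36, 15523/108]
+L7 (α=2/5) → [7739/45, 3647/60, 16027/180]
= [172, 61, 89]

(2,3) stack=L1,L2,L3,L4,L5,L7; from [0,0,0]:
after L1 α=2/5: [474/5, 16/5, 22/5]
after L2 α=4/5: [2414/25, 276/25, 2702/25]
after L3 α=1/2: [2439/50, 1988/25, 1851/25]
after L4 α=0: [2439/50, 1988/25, 1851/25]
after L5 α=1/6: [4799/60, 2633/30, 617/10]
after L7 α=5/8: [10799/160, 10133/80, 1901/80]
→ [67, 127, 24]

(0,1) stack=L1,L2,L3,L4,L5,L7; from [0,0,0]:
L1 α=1/7: [201/7, 201/7, 8/7]
L2 α=2/3: [949/7, 277/7, 922/7]
L3 α=1: [15, 113, 85]
L4 α=2/3: [379/3, 157/3, 113]
L5 α=3/4: [2161/12, 136/3, 257/4]
L7 α=3/8: [14297/96, 1823/24, 2065/32]
rounded: [149, 76, 65]

(2,2) stack=L1,L2,L3,L4,L5,L8; from [0,0,0]:
+L1 (α=1/4) → [63, 44, 235/4]
+L2 (α=5/8) → [327/4, 141/4, 4405/32]
+L3 (α=3/5) → [747/10, 1503/10, 9973/80]
+L4 (α=2/5) → [4581/50, 4789/50, 50879/400]
+L5 (α=2/5) → [17443/250, 31867/250, 297437/2000]
+L8 (α=6/7) → [195943/1750, 375367/1750, 1185437/14000]
rounded: [112, 214, 85]


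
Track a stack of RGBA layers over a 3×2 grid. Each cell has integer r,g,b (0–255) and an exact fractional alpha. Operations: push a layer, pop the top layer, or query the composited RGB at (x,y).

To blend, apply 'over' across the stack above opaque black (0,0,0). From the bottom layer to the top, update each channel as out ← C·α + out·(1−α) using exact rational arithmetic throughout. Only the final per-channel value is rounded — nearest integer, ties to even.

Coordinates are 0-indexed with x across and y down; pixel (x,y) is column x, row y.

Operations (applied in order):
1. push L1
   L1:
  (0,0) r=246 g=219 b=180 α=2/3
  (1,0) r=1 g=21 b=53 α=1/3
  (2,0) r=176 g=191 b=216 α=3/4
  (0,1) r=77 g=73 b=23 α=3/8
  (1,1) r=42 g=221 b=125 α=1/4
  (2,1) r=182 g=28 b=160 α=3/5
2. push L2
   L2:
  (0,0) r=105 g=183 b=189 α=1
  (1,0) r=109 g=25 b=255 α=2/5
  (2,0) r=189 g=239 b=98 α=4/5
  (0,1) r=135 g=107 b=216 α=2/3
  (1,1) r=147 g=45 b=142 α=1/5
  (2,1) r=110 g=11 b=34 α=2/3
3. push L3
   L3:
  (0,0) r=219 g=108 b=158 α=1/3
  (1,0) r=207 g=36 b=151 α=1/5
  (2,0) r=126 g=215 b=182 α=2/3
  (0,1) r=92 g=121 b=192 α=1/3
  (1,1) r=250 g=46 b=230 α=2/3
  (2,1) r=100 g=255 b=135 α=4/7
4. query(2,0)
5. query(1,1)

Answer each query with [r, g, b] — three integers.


(2,0) stack=L1,L2,L3; from [0,0,0]:
L1 α=3/4: [132, 573/4, 162]
L2 α=4/5: [888/5, 4397/20, 554/5]
L3 α=2/3: [716/5, 12997/60, 2374/15]
rounded: [143, 217, 158]

query (1,1) [L1,L2,L3] — begin 0,0,0
+L1 (α=1/4) → [21/2, 221/4, 125/4]
+L2 (α=1/5) → [189/5, 266/5, 267/5]
+L3 (α=2/3) → [2689/15, 242/5, 2567/15]
rounded: [179, 48, 171]


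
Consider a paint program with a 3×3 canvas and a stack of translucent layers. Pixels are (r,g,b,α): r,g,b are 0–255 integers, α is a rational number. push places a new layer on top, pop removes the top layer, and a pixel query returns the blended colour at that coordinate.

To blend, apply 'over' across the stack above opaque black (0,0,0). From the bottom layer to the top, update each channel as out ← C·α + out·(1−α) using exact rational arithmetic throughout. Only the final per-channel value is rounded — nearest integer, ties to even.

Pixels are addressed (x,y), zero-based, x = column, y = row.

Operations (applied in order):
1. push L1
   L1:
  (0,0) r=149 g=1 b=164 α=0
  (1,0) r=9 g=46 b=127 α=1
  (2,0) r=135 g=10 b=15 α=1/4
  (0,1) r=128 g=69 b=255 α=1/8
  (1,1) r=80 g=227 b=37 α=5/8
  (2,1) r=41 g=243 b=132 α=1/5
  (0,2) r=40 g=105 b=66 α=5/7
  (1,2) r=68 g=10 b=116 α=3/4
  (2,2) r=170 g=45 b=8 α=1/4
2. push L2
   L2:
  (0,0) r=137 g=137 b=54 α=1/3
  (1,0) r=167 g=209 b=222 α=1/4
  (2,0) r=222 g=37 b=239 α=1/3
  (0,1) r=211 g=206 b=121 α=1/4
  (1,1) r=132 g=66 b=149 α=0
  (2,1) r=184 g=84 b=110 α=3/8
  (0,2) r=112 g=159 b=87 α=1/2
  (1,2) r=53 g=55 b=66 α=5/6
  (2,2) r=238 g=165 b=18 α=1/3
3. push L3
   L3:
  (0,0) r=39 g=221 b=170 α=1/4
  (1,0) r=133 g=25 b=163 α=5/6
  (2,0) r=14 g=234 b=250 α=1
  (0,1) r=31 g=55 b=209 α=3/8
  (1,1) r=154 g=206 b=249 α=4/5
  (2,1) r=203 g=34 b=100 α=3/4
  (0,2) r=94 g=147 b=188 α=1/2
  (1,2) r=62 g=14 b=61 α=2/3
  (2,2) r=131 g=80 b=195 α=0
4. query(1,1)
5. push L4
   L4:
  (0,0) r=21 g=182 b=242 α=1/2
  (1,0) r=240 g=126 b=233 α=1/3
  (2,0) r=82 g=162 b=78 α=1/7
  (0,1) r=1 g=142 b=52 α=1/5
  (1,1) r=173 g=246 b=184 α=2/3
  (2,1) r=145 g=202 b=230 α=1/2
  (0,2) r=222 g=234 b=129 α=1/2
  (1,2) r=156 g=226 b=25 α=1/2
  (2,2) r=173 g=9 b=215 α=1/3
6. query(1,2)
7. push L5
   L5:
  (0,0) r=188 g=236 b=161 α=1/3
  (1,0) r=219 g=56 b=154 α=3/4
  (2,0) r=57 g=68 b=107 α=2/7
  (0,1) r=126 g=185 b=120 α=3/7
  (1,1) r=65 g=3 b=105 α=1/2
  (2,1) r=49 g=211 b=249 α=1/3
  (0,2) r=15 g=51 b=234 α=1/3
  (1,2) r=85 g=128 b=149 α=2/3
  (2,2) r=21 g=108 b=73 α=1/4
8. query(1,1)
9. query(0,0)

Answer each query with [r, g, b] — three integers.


(1,1) stack=L1,L2,L3; from [0,0,0]:
after L1 α=5/8: [50, 1135/8, 185/8]
after L2 α=0: [50, 1135/8, 185/8]
after L3 α=4/5: [666/5, 7727/40, 8153/40]
= [133, 193, 204]

query (1,2) [L1,L2,L3,L4] — begin 0,0,0
L1 α=3/4: [51, 15/2, 87]
L2 α=5/6: [158/3, 565/12, 139/2]
L3 α=2/3: [530/9, 901/36, 383/6]
L4 α=1/2: [967/9, 9037/72, 533/12]
rounded: [107, 126, 44]

(1,1) stack=L1,L2,L3,L4,L5; from [0,0,0]:
after L1 α=5/8: [50, 1135/8, 185/8]
after L2 α=0: [50, 1135/8, 185/8]
after L3 α=4/5: [666/5, 7727/40, 8153/40]
after L4 α=2/3: [2396/15, 27407/120, 22873/120]
after L5 α=1/2: [3371/30, 27767/240, 35473/240]
→ [112, 116, 148]

(0,0) stack=L1,L2,L3,L4,L5; from [0,0,0]:
after L1 α=0: [0, 0, 0]
after L2 α=1/3: [137/3, 137/3, 18]
after L3 α=1/4: [44, 179/2, 56]
after L4 α=1/2: [65/2, 543/4, 149]
after L5 α=1/3: [253/3, 1015/6, 153]
rounded: [84, 169, 153]


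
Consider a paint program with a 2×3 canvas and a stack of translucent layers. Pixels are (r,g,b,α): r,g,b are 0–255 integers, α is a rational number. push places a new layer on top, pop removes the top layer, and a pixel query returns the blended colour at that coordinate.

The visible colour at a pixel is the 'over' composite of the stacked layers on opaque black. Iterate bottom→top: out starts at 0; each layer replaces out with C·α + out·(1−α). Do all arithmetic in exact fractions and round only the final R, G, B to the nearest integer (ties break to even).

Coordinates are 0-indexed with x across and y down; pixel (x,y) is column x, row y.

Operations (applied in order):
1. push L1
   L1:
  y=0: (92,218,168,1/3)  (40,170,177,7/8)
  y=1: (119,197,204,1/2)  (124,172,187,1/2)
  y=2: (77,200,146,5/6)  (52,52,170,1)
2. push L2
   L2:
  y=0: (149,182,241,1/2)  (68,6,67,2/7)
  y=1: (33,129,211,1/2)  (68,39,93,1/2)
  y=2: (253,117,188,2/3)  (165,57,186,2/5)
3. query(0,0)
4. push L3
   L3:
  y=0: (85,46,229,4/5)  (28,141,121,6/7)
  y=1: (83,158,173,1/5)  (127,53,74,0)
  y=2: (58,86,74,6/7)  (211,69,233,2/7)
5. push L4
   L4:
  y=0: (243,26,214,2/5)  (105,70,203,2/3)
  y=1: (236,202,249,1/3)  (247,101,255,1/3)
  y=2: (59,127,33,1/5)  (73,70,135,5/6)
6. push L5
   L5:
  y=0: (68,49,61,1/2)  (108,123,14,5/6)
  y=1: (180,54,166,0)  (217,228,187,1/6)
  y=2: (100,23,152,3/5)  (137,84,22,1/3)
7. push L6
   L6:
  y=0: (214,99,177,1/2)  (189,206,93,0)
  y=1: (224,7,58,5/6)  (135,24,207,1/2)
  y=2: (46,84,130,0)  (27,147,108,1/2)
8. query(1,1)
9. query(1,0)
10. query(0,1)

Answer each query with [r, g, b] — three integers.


(0,0) stack=L1,L2; from [0,0,0]:
+L1 (α=1/3) → [92/3, 218/3, 56]
+L2 (α=1/2) → [539/6, 382/3, 297/2]
rounded: [90, 127, 148]

query (1,1) [L1,L2,L3,L4,L5,L6] — begin 0,0,0
after L1 α=1/2: [62, 86, 187/2]
after L2 α=1/2: [65, 125/2, 373/4]
after L3 α=0: [65, 125/2, 373/4]
after L4 α=1/3: [377/3, 226/3, 883/6]
after L5 α=1/6: [1268/9, 907/9, 5537/36]
after L6 α=1/2: [2483/18, 1123/18, 12989/72]
= [138, 62, 180]

at x=1,y=0 over L1,L2,L3,L4,L5,L6:
L1 α=7/8: [35, 595/4, 1239/8]
L2 α=2/7: [311/7, 3023/28, 7267/56]
L3 α=6/7: [1487/49, 26711/196, 47923/392]
L4 α=2/3: [11777/147, 54151/588, 69025/392]
L5 α=5/6: [91157/882, 415771/3528, 32155/784]
L6 α=0: [91157/882, 415771/3528, 32155/784]
= [103, 118, 41]

at x=0,y=1 over L1,L2,L3,L4,L5,L6:
+L1 (α=1/2) → [119/2, 197/2, 102]
+L2 (α=1/2) → [185/4, 455/4, 313/2]
+L3 (α=1/5) → [268/5, 613/5, 799/5]
+L4 (α=1/3) → [572/5, 2236/15, 2843/15]
+L5 (α=0) → [572/5, 2236/15, 2843/15]
+L6 (α=5/6) → [3086/15, 2761/90, 7193/90]
→ [206, 31, 80]


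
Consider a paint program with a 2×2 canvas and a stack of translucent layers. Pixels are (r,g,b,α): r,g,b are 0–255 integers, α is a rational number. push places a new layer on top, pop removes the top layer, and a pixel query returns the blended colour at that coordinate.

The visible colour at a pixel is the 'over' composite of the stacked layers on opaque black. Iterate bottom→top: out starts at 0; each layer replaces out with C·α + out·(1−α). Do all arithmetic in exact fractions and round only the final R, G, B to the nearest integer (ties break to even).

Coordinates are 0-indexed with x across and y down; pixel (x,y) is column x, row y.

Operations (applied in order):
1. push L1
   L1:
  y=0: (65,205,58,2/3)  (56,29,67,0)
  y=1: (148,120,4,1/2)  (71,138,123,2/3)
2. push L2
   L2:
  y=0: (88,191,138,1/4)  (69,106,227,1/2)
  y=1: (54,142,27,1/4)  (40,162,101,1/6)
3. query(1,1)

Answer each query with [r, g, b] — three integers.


(1,1) stack=L1,L2; from [0,0,0]:
after L1 α=2/3: [142/3, 92, 82]
after L2 α=1/6: [415/9, 311/3, 511/6]
→ [46, 104, 85]


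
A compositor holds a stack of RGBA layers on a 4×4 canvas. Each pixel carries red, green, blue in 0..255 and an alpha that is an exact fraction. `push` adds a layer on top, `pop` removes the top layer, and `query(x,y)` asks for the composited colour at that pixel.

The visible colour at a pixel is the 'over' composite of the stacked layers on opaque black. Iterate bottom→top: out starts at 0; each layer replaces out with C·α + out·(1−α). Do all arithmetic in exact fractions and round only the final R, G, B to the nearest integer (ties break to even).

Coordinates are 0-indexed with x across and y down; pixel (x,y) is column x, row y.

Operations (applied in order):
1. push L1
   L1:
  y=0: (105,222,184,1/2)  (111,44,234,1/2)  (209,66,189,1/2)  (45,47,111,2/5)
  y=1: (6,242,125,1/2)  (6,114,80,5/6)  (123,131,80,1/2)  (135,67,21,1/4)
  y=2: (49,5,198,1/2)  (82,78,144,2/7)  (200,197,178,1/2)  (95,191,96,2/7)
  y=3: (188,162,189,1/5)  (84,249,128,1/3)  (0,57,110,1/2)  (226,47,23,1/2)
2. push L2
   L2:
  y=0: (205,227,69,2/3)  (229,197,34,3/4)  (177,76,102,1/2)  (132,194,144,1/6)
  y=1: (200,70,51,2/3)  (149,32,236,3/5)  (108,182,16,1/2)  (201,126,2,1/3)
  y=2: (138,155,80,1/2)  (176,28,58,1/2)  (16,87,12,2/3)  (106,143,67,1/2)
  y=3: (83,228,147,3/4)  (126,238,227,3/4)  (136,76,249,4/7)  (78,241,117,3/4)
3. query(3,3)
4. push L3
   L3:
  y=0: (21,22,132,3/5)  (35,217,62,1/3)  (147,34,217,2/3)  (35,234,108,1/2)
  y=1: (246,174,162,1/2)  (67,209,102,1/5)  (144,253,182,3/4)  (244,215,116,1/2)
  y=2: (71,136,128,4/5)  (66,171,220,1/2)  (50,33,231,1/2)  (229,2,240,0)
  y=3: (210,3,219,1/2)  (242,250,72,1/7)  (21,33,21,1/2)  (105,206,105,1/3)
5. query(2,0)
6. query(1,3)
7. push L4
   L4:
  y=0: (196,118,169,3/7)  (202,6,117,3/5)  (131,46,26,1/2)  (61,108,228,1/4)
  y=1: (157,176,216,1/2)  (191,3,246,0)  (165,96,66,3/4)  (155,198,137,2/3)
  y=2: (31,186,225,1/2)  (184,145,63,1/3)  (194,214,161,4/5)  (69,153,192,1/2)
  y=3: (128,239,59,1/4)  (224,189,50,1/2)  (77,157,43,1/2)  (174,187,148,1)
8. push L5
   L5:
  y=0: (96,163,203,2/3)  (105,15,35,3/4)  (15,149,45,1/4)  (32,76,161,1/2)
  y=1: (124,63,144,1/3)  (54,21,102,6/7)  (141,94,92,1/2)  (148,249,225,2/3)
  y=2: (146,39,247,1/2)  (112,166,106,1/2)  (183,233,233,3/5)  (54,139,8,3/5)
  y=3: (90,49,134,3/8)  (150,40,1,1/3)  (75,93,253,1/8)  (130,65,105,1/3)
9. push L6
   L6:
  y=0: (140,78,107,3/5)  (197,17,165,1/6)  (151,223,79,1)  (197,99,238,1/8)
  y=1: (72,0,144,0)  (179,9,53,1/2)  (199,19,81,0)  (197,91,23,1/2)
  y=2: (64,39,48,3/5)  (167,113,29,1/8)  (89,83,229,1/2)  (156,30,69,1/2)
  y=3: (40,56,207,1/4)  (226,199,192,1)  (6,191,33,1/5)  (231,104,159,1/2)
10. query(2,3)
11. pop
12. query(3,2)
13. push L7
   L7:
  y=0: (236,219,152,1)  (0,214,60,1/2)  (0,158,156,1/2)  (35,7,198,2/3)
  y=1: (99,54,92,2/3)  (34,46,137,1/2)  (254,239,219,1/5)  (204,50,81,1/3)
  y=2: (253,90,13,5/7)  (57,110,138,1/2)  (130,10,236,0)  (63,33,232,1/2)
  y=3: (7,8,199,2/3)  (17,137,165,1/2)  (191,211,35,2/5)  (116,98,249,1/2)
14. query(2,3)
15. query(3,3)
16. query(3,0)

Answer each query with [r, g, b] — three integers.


at x=3,y=3 over L1,L2:
after L1 α=1/2: [113, 47/2, 23/2]
after L2 α=3/4: [347/4, 1493/8, 725/8]
= [87, 187, 91]

at x=2,y=0 over L1,L2,L3:
L1 α=1/2: [209/2, 33, 189/2]
L2 α=1/2: [563/4, 109/2, 393/4]
L3 α=2/3: [1739/12, 245/6, 2129/12]
= [145, 41, 177]

at x=1,y=3 over L1,L2,L3:
L1 α=1/3: [28, 83, 128/3]
L2 α=3/4: [203/2, 797/4, 2171/12]
L3 α=1/7: [851/7, 413/2, 2315/14]
→ [122, 206, 165]

at x=2,y=3 over L1,L2,L3,L4,L5,L6:
+L1 (α=1/2) → [0, 57/2, 55]
+L2 (α=4/7) → [544/7, 779/14, 1161/7]
+L3 (α=1/2) → [691/14, 1241/28, 654/7]
+L4 (α=1/2) → [1769/28, 5637/56, 955/14]
+L5 (α=1/8) → [2069/32, 6381/64, 1461/16]
+L6 (α=1/5) → [2117/40, 9437/80, 1593/20]
rounded: [53, 118, 80]

(3,2) stack=L1,L2,L3,L4,L5; from [0,0,0]:
after L1 α=2/7: [190/7, 382/7, 192/7]
after L2 α=1/2: [466/7, 1383/14, 661/14]
after L3 α=0: [466/7, 1383/14, 661/14]
after L4 α=1/2: [949/14, 3525/28, 3349/28]
after L5 α=3/5: [2083/35, 9363/70, 737/14]
= [60, 134, 53]

(2,3) stack=L1,L2,L3,L4,L5,L7; from [0,0,0]:
+L1 (α=1/2) → [0, 57/2, 55]
+L2 (α=4/7) → [544/7, 779/14, 1161/7]
+L3 (α=1/2) → [691/14, 1241/28, 654/7]
+L4 (α=1/2) → [1769/28, 5637/56, 955/14]
+L5 (α=1/8) → [2069/32, 6381/64, 1461/16]
+L7 (α=2/5) → [18431/160, 46151/320, 5503/80]
rounded: [115, 144, 69]

(3,3) stack=L1,L2,L3,L4,L5,L7; from [0,0,0]:
+L1 (α=1/2) → [113, 47/2, 23/2]
+L2 (α=3/4) → [347/4, 1493/8, 725/8]
+L3 (α=1/3) → [557/6, 2317/12, 1145/12]
+L4 (α=1) → [174, 187, 148]
+L5 (α=1/3) → [478/3, 439/3, 401/3]
+L7 (α=1/2) → [413/3, 733/6, 574/3]
rounded: [138, 122, 191]

query (3,0) [L1,L2,L3,L4,L5,L7] — begin 0,0,0
after L1 α=2/5: [18, 94/5, 222/5]
after L2 α=1/6: [37, 48, 61]
after L3 α=1/2: [36, 141, 169/2]
after L4 α=1/4: [169/4, 531/4, 963/8]
after L5 α=1/2: [297/8, 835/8, 2251/16]
after L7 α=2/3: [857/24, 947/24, 8587/48]
→ [36, 39, 179]


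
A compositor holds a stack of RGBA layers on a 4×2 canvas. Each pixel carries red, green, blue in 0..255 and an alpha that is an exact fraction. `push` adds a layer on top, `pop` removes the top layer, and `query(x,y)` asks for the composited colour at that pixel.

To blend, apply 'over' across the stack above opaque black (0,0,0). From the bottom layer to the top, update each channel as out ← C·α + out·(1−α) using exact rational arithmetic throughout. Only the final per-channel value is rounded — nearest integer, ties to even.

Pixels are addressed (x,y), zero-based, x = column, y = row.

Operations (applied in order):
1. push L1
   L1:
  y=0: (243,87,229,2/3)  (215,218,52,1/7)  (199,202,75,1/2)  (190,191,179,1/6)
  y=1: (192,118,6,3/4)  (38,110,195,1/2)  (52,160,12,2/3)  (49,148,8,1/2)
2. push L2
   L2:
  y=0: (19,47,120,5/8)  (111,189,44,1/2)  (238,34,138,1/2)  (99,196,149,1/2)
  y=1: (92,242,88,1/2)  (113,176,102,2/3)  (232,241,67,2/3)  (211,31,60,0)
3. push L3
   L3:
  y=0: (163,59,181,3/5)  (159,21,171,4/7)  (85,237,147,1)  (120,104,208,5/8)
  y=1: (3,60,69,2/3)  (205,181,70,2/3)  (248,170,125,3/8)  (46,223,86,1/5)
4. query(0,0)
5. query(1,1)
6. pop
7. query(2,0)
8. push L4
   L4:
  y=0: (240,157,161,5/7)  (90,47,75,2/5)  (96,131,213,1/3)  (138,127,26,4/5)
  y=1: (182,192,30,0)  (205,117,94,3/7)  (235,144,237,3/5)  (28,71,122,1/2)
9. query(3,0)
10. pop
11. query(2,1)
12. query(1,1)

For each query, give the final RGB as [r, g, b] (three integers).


at x=0,y=0 over L1,L2,L3:
+L1 (α=2/3) → [162, 58, 458/3]
+L2 (α=5/8) → [581/8, 409/8, 529/4]
+L3 (α=3/5) → [2537/20, 1117/20, 323/2]
rounded: [127, 56, 162]

(1,1) stack=L1,L2,L3; from [0,0,0]:
L1 α=1/2: [19, 55, 195/2]
L2 α=2/3: [245/3, 407/3, 201/2]
L3 α=2/3: [1475/9, 1493/9, 481/6]
rounded: [164, 166, 80]

(2,0) stack=L1,L2; from [0,0,0]:
after L1 α=1/2: [199/2, 101, 75/2]
after L2 α=1/2: [675/4, 135/2, 351/4]
→ [169, 68, 88]

(3,0) stack=L1,L2,L4; from [0,0,0]:
+L1 (α=1/6) → [95/3, 191/6, 179/6]
+L2 (α=1/2) → [196/3, 1367/12, 1073/12]
+L4 (α=4/5) → [1852/15, 7463/60, 2321/60]
→ [123, 124, 39]

(2,1) stack=L1,L2; from [0,0,0]:
+L1 (α=2/3) → [104/3, 320/3, 8]
+L2 (α=2/3) → [1496/9, 1766/9, 142/3]
= [166, 196, 47]

at x=1,y=1 over L1,L2:
L1 α=1/2: [19, 55, 195/2]
L2 α=2/3: [245/3, 407/3, 201/2]
→ [82, 136, 100]


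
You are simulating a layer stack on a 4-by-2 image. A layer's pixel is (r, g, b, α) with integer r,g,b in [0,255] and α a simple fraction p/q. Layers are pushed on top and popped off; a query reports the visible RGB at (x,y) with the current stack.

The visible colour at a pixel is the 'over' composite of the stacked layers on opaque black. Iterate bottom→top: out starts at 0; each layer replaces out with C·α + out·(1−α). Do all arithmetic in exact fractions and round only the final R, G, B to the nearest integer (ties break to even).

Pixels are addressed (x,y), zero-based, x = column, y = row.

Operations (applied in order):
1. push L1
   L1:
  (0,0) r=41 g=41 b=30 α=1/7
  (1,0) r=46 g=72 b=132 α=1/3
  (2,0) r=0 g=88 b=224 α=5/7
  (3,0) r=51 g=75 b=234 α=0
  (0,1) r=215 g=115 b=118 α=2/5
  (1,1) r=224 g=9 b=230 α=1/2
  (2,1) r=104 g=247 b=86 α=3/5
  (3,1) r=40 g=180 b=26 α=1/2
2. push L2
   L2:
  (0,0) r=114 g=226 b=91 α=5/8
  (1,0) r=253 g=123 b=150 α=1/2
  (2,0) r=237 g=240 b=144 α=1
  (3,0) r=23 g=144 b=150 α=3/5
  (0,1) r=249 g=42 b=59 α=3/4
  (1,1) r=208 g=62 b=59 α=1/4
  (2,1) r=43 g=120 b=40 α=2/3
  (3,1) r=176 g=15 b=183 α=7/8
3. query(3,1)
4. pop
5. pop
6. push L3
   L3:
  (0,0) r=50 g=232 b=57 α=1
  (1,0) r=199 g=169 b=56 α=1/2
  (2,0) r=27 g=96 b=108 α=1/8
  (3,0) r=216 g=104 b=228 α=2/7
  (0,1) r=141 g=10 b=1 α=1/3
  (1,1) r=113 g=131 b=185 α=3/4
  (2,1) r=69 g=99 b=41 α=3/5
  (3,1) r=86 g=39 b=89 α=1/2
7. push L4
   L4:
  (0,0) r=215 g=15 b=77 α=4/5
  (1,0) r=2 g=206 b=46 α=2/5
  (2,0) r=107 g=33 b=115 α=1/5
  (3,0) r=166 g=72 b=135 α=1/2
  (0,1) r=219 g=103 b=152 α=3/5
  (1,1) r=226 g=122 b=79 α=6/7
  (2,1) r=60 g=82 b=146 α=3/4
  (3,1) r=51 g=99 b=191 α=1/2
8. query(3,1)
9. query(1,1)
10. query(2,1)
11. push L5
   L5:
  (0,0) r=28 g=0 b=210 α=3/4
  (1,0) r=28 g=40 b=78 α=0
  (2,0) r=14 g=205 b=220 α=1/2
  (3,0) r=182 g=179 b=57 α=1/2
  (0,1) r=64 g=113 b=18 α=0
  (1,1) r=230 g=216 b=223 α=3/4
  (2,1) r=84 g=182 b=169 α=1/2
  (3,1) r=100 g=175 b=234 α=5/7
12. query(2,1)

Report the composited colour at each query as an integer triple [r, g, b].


query (3,1) [L1,L2] — begin 0,0,0
L1 α=1/2: [20, 90, 13]
L2 α=7/8: [313/2, 195/8, 647/4]
rounded: [156, 24, 162]

query (3,1) [L3,L4] — begin 0,0,0
L3 α=1/2: [43, 39/2, 89/2]
L4 α=1/2: [47, 237/4, 471/4]
= [47, 59, 118]

(1,1) stack=L3,L4; from [0,0,0]:
after L3 α=3/4: [339/4, 393/4, 555/4]
after L4 α=6/7: [5763/28, 3321/28, 2451/28]
rounded: [206, 119, 88]

at x=2,y=1 over L3,L4:
+L3 (α=3/5) → [207/5, 297/5, 123/5]
+L4 (α=3/4) → [1107/20, 1527/20, 2313/20]
rounded: [55, 76, 116]

at x=2,y=1 over L3,L4,L5:
L3 α=3/5: [207/5, 297/5, 123/5]
L4 α=3/4: [1107/20, 1527/20, 2313/20]
L5 α=1/2: [2787/40, 5167/40, 5693/40]
rounded: [70, 129, 142]


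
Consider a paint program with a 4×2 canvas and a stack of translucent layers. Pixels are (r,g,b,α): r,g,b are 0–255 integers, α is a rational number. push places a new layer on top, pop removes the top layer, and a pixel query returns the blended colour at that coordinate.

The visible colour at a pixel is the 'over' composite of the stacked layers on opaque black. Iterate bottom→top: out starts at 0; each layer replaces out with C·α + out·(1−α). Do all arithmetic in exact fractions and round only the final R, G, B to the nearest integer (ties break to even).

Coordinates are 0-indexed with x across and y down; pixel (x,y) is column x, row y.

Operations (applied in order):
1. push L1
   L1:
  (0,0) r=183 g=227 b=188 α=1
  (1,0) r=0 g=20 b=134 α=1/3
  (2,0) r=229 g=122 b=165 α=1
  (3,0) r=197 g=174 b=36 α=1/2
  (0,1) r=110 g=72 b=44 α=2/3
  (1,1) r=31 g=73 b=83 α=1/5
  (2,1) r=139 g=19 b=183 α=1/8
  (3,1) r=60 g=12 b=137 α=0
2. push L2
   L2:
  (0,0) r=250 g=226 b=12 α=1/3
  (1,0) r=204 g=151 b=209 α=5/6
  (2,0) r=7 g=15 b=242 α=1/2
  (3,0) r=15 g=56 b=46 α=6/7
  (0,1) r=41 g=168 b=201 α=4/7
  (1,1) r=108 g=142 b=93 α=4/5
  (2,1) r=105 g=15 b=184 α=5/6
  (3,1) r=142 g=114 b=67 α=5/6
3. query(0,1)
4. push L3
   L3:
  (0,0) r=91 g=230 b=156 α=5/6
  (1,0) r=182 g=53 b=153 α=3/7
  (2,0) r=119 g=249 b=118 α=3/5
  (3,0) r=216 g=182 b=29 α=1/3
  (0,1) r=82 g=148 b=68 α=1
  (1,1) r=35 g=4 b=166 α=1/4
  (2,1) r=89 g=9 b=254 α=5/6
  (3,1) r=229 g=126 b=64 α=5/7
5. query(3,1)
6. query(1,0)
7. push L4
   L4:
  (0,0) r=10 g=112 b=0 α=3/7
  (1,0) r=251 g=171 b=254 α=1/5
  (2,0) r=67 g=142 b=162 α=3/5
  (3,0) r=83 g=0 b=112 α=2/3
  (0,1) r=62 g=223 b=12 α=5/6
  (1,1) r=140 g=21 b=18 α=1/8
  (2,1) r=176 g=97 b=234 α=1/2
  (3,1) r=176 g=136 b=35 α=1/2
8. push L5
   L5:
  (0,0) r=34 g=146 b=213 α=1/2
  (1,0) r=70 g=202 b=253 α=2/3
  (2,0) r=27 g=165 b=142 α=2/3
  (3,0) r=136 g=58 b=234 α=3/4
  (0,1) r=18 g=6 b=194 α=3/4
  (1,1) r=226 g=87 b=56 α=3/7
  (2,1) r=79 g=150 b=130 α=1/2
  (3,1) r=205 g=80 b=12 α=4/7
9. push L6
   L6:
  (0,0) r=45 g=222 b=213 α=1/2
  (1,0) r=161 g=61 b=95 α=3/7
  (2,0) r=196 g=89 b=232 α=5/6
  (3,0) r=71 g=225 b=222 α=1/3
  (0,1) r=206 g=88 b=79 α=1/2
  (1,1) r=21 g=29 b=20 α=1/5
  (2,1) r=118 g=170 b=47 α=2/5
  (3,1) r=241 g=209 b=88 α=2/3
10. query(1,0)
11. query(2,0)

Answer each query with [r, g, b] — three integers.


at x=0,y=1 over L1,L2:
+L1 (α=2/3) → [220/3, 48, 88/3]
+L2 (α=4/7) → [384/7, 816/7, 892/7]
= [55, 117, 127]

query (3,1) [L1,L2,L3] — begin 0,0,0
L1 α=0: [0, 0, 0]
L2 α=5/6: [355/3, 95, 335/6]
L3 α=5/7: [4145/21, 820/7, 185/3]
→ [197, 117, 62]

at x=1,y=0 over L1,L2,L3:
+L1 (α=1/3) → [0, 20/3, 134/3]
+L2 (α=5/6) → [170, 2285/18, 3269/18]
+L3 (α=3/7) → [1226/7, 6001/63, 10669/63]
rounded: [175, 95, 169]

at x=1,y=0 over L1,L2,L3,L4,L5,L6:
L1 α=1/3: [0, 20/3, 134/3]
L2 α=5/6: [170, 2285/18, 3269/18]
L3 α=3/7: [1226/7, 6001/63, 10669/63]
L4 α=1/5: [6661/35, 34777/315, 58678/315]
L5 α=2/3: [11561/105, 162037/945, 218068/945]
L6 α=3/7: [96959/735, 821083/6615, 1141597/6615]
rounded: [132, 124, 173]

(2,0) stack=L1,L2,L3,L4,L5,L6; from [0,0,0]:
after L1 α=1: [229, 122, 165]
after L2 α=1/2: [118, 137/2, 407/2]
after L3 α=3/5: [593/5, 884/5, 761/5]
after L4 α=3/5: [2191/25, 3898/25, 3952/25]
after L5 α=2/3: [3541/75, 12148/75, 3684/25]
after L6 α=5/6: [77041/450, 45523/450, 16342/75]
rounded: [171, 101, 218]


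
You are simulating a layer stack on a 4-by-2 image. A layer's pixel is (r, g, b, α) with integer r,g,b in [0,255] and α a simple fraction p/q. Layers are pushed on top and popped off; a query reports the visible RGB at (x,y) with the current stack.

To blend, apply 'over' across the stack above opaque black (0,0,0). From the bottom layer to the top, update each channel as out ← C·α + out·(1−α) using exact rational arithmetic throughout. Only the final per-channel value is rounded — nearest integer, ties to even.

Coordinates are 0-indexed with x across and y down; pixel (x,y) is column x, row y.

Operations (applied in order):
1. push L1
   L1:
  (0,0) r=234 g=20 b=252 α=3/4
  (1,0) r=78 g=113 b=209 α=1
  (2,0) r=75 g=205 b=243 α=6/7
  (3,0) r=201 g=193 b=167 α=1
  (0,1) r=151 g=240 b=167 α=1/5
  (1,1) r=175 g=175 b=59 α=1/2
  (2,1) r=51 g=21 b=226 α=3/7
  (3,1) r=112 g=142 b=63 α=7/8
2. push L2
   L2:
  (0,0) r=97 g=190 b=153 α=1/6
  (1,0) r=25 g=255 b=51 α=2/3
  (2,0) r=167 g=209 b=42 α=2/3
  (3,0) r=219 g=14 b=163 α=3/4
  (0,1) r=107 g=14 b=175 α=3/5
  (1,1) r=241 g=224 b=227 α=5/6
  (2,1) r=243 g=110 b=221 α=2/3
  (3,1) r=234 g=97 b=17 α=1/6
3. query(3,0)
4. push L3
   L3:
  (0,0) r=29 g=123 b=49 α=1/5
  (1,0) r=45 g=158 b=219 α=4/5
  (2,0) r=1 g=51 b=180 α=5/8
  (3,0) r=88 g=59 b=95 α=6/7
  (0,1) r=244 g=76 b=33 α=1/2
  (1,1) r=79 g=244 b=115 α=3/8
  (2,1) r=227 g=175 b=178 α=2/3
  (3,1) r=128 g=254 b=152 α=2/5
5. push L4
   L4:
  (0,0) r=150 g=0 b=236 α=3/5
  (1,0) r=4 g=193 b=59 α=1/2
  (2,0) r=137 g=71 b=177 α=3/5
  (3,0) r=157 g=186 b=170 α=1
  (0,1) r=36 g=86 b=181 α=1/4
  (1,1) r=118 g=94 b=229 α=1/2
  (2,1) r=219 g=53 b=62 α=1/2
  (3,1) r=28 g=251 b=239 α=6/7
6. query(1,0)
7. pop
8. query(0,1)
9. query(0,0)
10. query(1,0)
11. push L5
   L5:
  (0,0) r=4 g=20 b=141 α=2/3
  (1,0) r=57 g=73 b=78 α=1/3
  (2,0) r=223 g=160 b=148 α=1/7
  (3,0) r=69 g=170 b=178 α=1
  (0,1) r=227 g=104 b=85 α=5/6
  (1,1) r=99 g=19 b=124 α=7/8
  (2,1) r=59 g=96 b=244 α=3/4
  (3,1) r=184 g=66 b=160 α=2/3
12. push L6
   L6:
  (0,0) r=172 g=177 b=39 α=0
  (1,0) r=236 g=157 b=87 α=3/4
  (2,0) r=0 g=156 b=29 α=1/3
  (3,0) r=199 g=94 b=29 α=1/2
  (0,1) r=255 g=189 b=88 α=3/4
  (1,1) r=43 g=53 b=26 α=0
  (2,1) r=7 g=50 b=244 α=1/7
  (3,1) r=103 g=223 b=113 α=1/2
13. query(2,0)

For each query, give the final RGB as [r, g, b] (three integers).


at x=3,y=0 over L1,L2:
+L1 (α=1) → [201, 193, 167]
+L2 (α=3/4) → [429/2, 235/4, 164]
rounded: [214, 59, 164]

at x=1,y=0 over L1,L2,L3,L4:
L1 α=1: [78, 113, 209]
L2 α=2/3: [128/3, 623/3, 311/3]
L3 α=4/5: [668/15, 2519/15, 2939/15]
L4 α=1/2: [364/15, 2707/15, 1912/15]
rounded: [24, 180, 127]

at x=0,y=1 over L1,L2,L3:
+L1 (α=1/5) → [151/5, 48, 167/5]
+L2 (α=3/5) → [1907/25, 138/5, 2959/25]
+L3 (α=1/2) → [8007/50, 259/5, 1892/25]
→ [160, 52, 76]

at x=0,y=0 over L1,L2,L3:
L1 α=3/4: [351/2, 15, 189]
L2 α=1/6: [1949/12, 265/6, 183]
L3 α=1/5: [2036/15, 899/15, 781/5]
rounded: [136, 60, 156]

(1,0) stack=L1,L2,L3; from [0,0,0]:
+L1 (α=1) → [78, 113, 209]
+L2 (α=2/3) → [128/3, 623/3, 311/3]
+L3 (α=4/5) → [668/15, 2519/15, 2939/15]
= [45, 168, 196]

at x=2,y=0 over L1,L2,L3,L5,L6:
after L1 α=6/7: [450/7, 1230/7, 1458/7]
after L2 α=2/3: [2788/21, 4156/21, 682/7]
after L3 α=5/8: [2823/56, 5941/56, 4173/28]
after L5 α=1/7: [14713/196, 22303/196, 14591/98]
after L6 α=1/3: [14713/294, 37591/294, 16012/147]
= [50, 128, 109]


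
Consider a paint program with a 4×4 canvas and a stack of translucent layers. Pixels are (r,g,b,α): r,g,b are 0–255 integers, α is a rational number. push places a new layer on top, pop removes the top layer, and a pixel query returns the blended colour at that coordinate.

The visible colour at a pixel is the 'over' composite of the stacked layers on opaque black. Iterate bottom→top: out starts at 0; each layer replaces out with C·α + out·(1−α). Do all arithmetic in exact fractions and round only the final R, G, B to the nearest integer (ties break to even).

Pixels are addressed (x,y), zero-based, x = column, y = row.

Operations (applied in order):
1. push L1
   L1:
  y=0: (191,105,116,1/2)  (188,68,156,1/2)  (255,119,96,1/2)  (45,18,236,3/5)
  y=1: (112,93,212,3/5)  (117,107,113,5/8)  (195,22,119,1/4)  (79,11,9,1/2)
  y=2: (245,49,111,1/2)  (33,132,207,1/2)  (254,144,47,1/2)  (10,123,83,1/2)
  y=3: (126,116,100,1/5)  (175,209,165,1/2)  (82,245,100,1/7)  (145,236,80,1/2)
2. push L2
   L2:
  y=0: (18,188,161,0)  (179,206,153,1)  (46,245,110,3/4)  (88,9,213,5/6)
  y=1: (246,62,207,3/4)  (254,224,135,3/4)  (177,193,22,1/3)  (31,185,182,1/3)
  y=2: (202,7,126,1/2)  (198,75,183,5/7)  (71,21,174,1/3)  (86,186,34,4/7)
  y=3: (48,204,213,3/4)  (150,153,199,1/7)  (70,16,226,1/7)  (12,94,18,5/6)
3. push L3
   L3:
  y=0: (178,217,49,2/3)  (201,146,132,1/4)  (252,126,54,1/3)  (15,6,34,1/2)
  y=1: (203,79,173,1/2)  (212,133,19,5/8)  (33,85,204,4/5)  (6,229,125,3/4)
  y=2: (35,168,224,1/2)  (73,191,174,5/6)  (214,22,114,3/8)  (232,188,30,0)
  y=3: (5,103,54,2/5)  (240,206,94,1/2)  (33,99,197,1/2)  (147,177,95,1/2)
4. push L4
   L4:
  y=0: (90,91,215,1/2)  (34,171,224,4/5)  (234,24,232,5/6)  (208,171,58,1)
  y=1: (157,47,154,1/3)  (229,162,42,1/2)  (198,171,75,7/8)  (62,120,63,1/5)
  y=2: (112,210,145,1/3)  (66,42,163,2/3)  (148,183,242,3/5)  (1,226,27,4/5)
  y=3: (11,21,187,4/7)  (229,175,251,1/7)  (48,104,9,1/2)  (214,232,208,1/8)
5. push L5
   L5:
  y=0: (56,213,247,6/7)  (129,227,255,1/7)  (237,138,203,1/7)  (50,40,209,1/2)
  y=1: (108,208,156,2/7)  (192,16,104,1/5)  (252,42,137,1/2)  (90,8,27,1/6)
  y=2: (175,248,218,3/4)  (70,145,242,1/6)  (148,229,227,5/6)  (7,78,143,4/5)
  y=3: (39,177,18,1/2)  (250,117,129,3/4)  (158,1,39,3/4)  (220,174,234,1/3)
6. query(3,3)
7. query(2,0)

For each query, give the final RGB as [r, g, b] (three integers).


(3,3) stack=L1,L2,L3,L4,L5; from [0,0,0]:
after L1 α=1/2: [145/2, 118, 40]
after L2 α=5/6: [265/12, 98, 65/3]
after L3 α=1/2: [2029/24, 275/2, 175/3]
after L4 α=1/8: [19339/192, 2389/16, 1849/24]
after L5 α=1/3: [40459/288, 3781/24, 4657/36]
→ [140, 158, 129]

(2,0) stack=L1,L2,L3,L4,L5; from [0,0,0]:
L1 α=1/2: [255/2, 119/2, 48]
L2 α=3/4: [531/8, 1589/8, 189/2]
L3 α=1/3: [513/4, 2093/12, 81]
L4 α=5/6: [1731/8, 3533/72, 1241/6]
L5 α=1/7: [6141/28, 5189/84, 1444/7]
rounded: [219, 62, 206]


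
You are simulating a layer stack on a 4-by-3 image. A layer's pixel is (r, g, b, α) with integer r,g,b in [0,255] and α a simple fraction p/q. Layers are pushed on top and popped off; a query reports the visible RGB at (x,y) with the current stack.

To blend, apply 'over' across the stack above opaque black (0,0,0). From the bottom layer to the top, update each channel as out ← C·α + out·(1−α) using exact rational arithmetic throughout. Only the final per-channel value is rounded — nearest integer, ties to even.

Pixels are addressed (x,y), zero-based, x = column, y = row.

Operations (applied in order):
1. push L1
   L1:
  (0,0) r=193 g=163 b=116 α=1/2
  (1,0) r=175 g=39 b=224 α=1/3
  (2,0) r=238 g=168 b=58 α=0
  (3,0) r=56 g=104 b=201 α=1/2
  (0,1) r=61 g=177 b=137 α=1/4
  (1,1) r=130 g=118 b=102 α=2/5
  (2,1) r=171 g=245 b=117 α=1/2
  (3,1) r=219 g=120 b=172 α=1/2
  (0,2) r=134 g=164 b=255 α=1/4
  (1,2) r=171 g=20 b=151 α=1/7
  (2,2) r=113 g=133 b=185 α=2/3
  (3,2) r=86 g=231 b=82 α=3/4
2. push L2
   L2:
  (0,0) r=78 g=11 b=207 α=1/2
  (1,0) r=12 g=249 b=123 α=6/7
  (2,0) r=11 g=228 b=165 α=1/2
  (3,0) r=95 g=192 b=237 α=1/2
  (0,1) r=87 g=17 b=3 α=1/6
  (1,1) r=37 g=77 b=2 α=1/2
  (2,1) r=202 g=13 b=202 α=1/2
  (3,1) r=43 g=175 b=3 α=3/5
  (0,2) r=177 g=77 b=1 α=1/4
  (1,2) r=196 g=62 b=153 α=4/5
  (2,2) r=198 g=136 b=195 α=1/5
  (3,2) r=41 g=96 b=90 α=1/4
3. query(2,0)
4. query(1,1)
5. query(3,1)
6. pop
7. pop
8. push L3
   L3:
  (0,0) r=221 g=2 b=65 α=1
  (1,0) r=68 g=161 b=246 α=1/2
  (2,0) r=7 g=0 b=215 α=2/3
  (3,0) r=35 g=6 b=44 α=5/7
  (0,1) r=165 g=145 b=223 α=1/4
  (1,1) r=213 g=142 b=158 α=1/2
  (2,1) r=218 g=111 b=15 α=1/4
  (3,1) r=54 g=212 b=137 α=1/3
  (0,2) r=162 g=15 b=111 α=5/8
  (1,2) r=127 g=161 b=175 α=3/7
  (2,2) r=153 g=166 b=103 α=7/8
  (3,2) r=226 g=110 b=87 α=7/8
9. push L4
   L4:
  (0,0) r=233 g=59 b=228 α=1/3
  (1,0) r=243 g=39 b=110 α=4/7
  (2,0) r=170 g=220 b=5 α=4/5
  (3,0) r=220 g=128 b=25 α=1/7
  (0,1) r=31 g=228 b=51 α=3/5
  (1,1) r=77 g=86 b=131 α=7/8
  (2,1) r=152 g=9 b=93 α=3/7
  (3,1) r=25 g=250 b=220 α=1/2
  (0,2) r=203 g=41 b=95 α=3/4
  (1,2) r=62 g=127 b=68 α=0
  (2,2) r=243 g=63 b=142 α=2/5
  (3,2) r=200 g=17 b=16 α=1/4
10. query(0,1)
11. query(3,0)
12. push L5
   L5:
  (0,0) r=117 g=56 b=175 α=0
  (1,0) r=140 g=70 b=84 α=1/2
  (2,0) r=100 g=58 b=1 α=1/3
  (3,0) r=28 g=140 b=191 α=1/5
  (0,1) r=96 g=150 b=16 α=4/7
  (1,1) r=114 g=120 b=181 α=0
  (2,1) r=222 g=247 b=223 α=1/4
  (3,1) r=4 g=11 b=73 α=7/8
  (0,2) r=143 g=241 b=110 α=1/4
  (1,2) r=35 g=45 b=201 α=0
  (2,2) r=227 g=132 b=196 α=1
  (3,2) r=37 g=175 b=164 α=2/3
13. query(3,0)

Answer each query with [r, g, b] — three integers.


at x=2,y=0 over L1,L2:
+L1 (α=0) → [0, 0, 0]
+L2 (α=1/2) → [11/2, 114, 165/2]
rounded: [6, 114, 82]

(1,1) stack=L1,L2; from [0,0,0]:
+L1 (α=2/5) → [52, 236/5, 204/5]
+L2 (α=1/2) → [89/2, 621/10, 107/5]
= [44, 62, 21]

query (3,1) [L1,L2] — begin 0,0,0
L1 α=1/2: [219/2, 60, 86]
L2 α=3/5: [348/5, 129, 181/5]
rounded: [70, 129, 36]

(0,1) stack=L3,L4; from [0,0,0]:
L3 α=1/4: [165/4, 145/4, 223/4]
L4 α=3/5: [351/10, 1513/10, 529/10]
→ [35, 151, 53]

(3,0) stack=L3,L4; from [0,0,0]:
after L3 α=5/7: [25, 30/7, 220/7]
after L4 α=1/7: [370/7, 1076/49, 1495/49]
→ [53, 22, 31]

at x=3,y=0 over L3,L4,L5:
after L3 α=5/7: [25, 30/7, 220/7]
after L4 α=1/7: [370/7, 1076/49, 1495/49]
after L5 α=1/5: [1676/35, 11164/245, 15339/245]
rounded: [48, 46, 63]
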